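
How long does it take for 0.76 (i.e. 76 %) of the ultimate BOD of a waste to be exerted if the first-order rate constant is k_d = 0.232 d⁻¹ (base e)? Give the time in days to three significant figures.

y/L₀ = 1 − e^(−k_d t) = 0.76 ⇒ e^(−k_d t) = 0.240
t = −ln(0.240) / 0.232 = 1.427 / 0.232 = 6.151 d.

t ≈ 6.15 d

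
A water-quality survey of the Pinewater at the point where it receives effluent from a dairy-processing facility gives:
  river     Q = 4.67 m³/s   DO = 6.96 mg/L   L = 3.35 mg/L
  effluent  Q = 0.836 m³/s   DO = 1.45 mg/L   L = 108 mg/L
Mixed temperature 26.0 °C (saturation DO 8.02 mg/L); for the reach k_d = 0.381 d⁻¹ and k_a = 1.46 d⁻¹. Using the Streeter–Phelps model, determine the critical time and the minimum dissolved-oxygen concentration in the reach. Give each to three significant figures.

Mixed DO = (4.67×6.96 + 0.836×1.45)/(4.67+0.836) = 33.72/5.506 = 6.123 mg/L.
Mixed L₀ = (4.67×3.35 + 0.836×108)/(5.506) = 105.9/5.506 = 19.24 mg/L.
Initial deficit D₀ = C_s − DO₀ = 8.02 − 6.123 = 1.897 mg/L.
t_c = (1/1.079) ln[(1.46/0.381)(1 − 1.897×1.079/(0.381×19.24))] = 0.9268 × ln(2.762) = 0.9416 d.
D_c = (0.381/1.46) × 19.24 × e^(−0.381×0.9416) = 0.2610 × 19.24 × 0.6985 = 3.507 mg/L.
Minimum DO = 8.02 − 3.507 = 4.513 mg/L.

t_c ≈ 0.942 d; minimum DO ≈ 4.51 mg/L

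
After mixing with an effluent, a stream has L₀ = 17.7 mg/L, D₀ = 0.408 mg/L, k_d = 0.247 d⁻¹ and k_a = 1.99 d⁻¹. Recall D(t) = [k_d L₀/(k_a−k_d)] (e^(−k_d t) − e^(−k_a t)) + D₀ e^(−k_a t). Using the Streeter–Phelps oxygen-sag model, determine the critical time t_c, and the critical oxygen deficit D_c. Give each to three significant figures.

t_c ≈ 1.10 d; D_c ≈ 1.68 mg/L

At the critical point dD/dt = 0, so k_d L₀ e^(−k_d t) = k_a D. Substituting D(t) from the Streeter–Phelps equation and solving for t gives
t_c = ln[(k_a/k_d)(1 − D₀(k_a−k_d)/(k_d L₀))] / (k_a−k_d).
Here k_a−k_d = 1.743 d⁻¹ and 1 − D₀(k_a−k_d)/(k_d L₀) = 1 − 0.408×1.743/(0.247×17.7) = 0.8373, so
t_c = ln(8.057 × 0.8373) / 1.743 = 1.909 / 1.743 = 1.095 d.
D_c = (k_d/k_a) L₀ e^(−k_d t_c) = (0.247/1.99) × 17.7 × e^(−0.247×1.095) = 0.1241 × 17.7 × 0.7630 = 1.676 mg/L.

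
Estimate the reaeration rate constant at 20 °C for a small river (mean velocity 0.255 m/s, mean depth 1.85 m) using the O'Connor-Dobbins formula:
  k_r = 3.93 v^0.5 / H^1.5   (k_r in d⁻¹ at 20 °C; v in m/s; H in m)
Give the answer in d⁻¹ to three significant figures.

k_r ≈ 0.789 d⁻¹

k_r = 3.93 × 0.255^0.5 / 1.85^1.5 = 3.93 × 0.5050 / 2.516 = 0.7887 d⁻¹.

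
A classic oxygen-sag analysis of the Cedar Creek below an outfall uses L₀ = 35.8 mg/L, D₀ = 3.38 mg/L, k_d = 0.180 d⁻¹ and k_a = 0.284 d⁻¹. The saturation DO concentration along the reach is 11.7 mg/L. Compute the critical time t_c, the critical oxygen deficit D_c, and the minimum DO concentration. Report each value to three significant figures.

At the critical point dD/dt = 0, so k_d L₀ e^(−k_d t) = k_a D. Substituting D(t) from the Streeter–Phelps equation and solving for t gives
t_c = ln[(k_a/k_d)(1 − D₀(k_a−k_d)/(k_d L₀))] / (k_a−k_d).
Here k_a−k_d = 0.1040 d⁻¹ and 1 − D₀(k_a−k_d)/(k_d L₀) = 1 − 3.38×0.1040/(0.180×35.8) = 0.9455, so
t_c = ln(1.578 × 0.9455) / 0.1040 = 0.3999 / 0.1040 = 3.845 d.
D_c = (k_d/k_a) L₀ e^(−k_d t_c) = (0.180/0.284) × 35.8 × e^(−0.180×3.845) = 0.6338 × 35.8 × 0.5005 = 11.36 mg/L.
Minimum DO = C_s − D_c = 11.7 − 11.36 = 0.3439 mg/L.

t_c ≈ 3.85 d; D_c ≈ 11.4 mg/L; min DO ≈ 0.344 mg/L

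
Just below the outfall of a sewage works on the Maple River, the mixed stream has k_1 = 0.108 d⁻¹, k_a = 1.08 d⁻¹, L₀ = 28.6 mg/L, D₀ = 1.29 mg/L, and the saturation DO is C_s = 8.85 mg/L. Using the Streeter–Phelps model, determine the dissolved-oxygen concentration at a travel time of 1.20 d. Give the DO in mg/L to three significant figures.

DO ≈ 6.58 mg/L

k_1 L₀/(k_a−k_1) = 0.108×28.6/(1.08−0.108) = 3.089/0.9720 = 3.178 mg/L.
e^(−k_1 t) = e^(−0.108×1.200) = 0.8784; e^(−k_a t) = e^(−1.08×1.200) = 0.2736.
D = 3.178 × (0.8784 − 0.2736) + 1.29 × 0.2736 = 1.922 + 0.3530 = 2.275 mg/L.
DO = C_s − D = 8.85 − 2.275 = 6.575 mg/L.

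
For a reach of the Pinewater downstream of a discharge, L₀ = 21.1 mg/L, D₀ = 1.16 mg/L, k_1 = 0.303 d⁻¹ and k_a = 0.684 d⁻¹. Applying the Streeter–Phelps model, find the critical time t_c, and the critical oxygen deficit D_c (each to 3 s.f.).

t_c ≈ 1.95 d; D_c ≈ 5.18 mg/L

With k_a/k_1 = 2.257 and 1 − D₀(k_a−k_1)/(k_1 L₀) = 0.9309,
t_c = ln(2.257 × 0.9309) / (0.684 − 0.303) = ln(2.101) / 0.3810 = 0.7426/0.3810 = 1.949 d.
L(t_c) = L₀ e^(−k_1 t_c) = 21.1 × 0.5540 = 11.69 mg/L, and at the critical point k_a D_c = k_1 L, so D_c = (0.303/0.684) × 11.69 = 5.178 mg/L.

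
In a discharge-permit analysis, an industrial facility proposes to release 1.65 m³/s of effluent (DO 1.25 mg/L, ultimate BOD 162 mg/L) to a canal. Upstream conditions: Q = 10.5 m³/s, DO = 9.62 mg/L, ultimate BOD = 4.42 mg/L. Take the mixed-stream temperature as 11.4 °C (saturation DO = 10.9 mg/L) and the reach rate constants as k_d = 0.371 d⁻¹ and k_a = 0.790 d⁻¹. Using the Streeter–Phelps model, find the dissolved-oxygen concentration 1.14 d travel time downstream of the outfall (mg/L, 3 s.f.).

DO ≈ 4.23 mg/L

Mixed DO = (10.5×9.62 + 1.65×1.25)/(10.5+1.65) = 103.1/12.15 = 8.483 mg/L.
Mixed L₀ = (10.5×4.42 + 1.65×162)/(12.15) = 313.7/12.15 = 25.82 mg/L.
Initial deficit D₀ = C_s − DO₀ = 10.9 − 8.483 = 2.417 mg/L.
D(1.14) = [0.371×25.82/(0.790−0.371)](e^(−0.371×1.14) − e^(−0.790×1.14)) + 2.417 e^(−0.790×1.14)
= 22.86 × (0.6551 − 0.4063) + 2.417 × 0.4063 = 6.670 mg/L.
DO = 10.9 − 6.670 = 4.230 mg/L.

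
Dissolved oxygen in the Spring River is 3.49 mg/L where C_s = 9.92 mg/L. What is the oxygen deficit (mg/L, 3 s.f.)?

D ≈ 6.43 mg/L

D = C_s − C = 9.92 − 3.49 = 6.43 mg/L.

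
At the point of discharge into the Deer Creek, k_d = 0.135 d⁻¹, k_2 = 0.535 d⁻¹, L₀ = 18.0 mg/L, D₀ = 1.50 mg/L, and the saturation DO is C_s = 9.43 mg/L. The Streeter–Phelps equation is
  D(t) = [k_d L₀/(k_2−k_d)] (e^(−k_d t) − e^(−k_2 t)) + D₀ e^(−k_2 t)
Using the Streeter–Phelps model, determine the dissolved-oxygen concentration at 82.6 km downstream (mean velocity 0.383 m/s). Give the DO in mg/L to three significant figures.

Travel time t = x/v = 82.6 km / (0.383 m/s) = 82600 m / 0.383 m/s = 215700 s = 2.496 d.
k_d L₀/(k_2−k_d) = 0.135×18.0/(0.535−0.135) = 2.430/0.4000 = 6.075 mg/L.
e^(−k_d t) = e^(−0.135×2.496) = 0.7139; e^(−k_2 t) = e^(−0.535×2.496) = 0.2630.
D = 6.075 × (0.7139 − 0.2630) + 1.50 × 0.2630 = 2.739 + 0.3946 = 3.134 mg/L.
DO = C_s − D = 9.43 − 3.134 = 6.296 mg/L.

DO ≈ 6.30 mg/L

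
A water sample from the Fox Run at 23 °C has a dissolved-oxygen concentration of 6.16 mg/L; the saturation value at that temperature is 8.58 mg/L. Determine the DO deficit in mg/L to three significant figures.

D ≈ 2.42 mg/L

D = C_s − C = 8.58 − 6.16 = 2.42 mg/L.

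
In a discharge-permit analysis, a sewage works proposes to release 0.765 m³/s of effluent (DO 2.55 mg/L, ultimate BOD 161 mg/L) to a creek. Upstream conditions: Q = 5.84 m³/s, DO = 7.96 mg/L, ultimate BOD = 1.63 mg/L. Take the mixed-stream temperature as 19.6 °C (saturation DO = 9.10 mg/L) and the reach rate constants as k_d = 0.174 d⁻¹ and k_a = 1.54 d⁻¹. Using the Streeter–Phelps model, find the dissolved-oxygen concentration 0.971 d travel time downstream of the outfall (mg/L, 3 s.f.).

Mixed DO = (5.84×7.96 + 0.765×2.55)/(5.84+0.765) = 48.44/6.605 = 7.333 mg/L.
Mixed L₀ = (5.84×1.63 + 0.765×161)/(6.605) = 132.7/6.605 = 20.09 mg/L.
Initial deficit D₀ = C_s − DO₀ = 9.10 − 7.333 = 1.767 mg/L.
D(0.971) = [0.174×20.09/(1.54−0.174)](e^(−0.174×0.971) − e^(−1.54×0.971)) + 1.767 e^(−1.54×0.971)
= 2.559 × (0.8445 − 0.2242) + 1.767 × 0.2242 = 1.983 mg/L.
DO = 9.10 − 1.983 = 7.117 mg/L.

DO ≈ 7.12 mg/L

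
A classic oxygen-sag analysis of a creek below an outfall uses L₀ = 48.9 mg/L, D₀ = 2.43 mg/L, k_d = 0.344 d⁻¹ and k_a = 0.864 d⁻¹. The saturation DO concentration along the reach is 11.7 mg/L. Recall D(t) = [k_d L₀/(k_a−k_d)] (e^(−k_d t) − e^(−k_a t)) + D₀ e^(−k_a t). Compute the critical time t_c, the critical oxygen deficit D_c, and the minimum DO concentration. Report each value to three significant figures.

t_c ≈ 1.62 d; D_c ≈ 11.1 mg/L; min DO ≈ 0.552 mg/L

At the critical point dD/dt = 0, so k_d L₀ e^(−k_d t) = k_a D. Substituting D(t) from the Streeter–Phelps equation and solving for t gives
t_c = ln[(k_a/k_d)(1 − D₀(k_a−k_d)/(k_d L₀))] / (k_a−k_d).
Here k_a−k_d = 0.5200 d⁻¹ and 1 − D₀(k_a−k_d)/(k_d L₀) = 1 − 2.43×0.5200/(0.344×48.9) = 0.9249, so
t_c = ln(2.512 × 0.9249) / 0.5200 = 0.8428 / 0.5200 = 1.621 d.
L(t_c) = L₀ e^(−k_d t_c) = 48.9 × 0.5726 = 28.00 mg/L, and at the critical point k_a D_c = k_d L, so D_c = (0.344/0.864) × 28.00 = 11.15 mg/L.
Minimum DO = C_s − D_c = 11.7 − 11.15 = 0.5518 mg/L.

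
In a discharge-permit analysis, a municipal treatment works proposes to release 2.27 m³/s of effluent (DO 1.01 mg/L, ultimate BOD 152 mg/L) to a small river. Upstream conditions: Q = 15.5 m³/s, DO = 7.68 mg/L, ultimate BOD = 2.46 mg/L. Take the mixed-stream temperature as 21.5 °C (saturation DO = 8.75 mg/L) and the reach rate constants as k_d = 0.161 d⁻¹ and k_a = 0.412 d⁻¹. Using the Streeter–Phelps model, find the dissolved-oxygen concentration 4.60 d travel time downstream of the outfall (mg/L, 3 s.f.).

DO ≈ 3.94 mg/L

Mixed DO = (15.5×7.68 + 2.27×1.01)/(15.5+2.27) = 121.3/17.77 = 6.828 mg/L.
Mixed L₀ = (15.5×2.46 + 2.27×152)/(17.77) = 383.2/17.77 = 21.56 mg/L.
Initial deficit D₀ = C_s − DO₀ = 8.75 − 6.828 = 1.922 mg/L.
D(4.60) = [0.161×21.56/(0.412−0.161)](e^(−0.161×4.60) − e^(−0.412×4.60)) + 1.922 e^(−0.412×4.60)
= 13.83 × (0.4768 − 0.1503) + 1.922 × 0.1503 = 4.805 mg/L.
DO = 8.75 − 4.805 = 3.945 mg/L.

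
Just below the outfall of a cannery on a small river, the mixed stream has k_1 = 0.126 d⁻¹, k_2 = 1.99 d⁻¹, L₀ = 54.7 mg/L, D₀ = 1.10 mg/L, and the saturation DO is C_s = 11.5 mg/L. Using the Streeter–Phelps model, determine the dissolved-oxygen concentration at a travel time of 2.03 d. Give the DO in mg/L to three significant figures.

k_1 L₀/(k_2−k_1) = 0.126×54.7/(1.99−0.126) = 6.892/1.864 = 3.698 mg/L.
e^(−k_1 t) = e^(−0.126×2.030) = 0.7743; e^(−k_2 t) = e^(−1.99×2.030) = 0.01760.
D = 3.698 × (0.7743 − 0.01760) + 1.10 × 0.01760 = 2.798 + 0.01936 = 2.817 mg/L.
DO = C_s − D = 11.5 − 2.817 = 8.683 mg/L.

DO ≈ 8.68 mg/L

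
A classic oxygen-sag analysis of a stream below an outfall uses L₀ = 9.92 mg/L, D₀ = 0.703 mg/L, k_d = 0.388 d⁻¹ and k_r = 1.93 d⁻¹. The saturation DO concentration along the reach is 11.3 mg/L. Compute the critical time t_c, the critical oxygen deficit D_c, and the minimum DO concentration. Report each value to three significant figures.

With k_r/k_d = 4.974 and 1 − D₀(k_r−k_d)/(k_d L₀) = 0.7184,
t_c = ln(4.974 × 0.7184) / (1.93 − 0.388) = ln(3.573) / 1.542 = 1.273/1.542 = 0.8259 d.
D_c = (k_d/k_r) L₀ e^(−k_d t_c) = (0.388/1.93) × 9.92 × e^(−0.388×0.8259) = 0.2010 × 9.92 × 0.7258 = 1.448 mg/L.
Minimum DO = C_s − D_c = 11.3 − 1.448 = 9.852 mg/L.

t_c ≈ 0.826 d; D_c ≈ 1.45 mg/L; min DO ≈ 9.85 mg/L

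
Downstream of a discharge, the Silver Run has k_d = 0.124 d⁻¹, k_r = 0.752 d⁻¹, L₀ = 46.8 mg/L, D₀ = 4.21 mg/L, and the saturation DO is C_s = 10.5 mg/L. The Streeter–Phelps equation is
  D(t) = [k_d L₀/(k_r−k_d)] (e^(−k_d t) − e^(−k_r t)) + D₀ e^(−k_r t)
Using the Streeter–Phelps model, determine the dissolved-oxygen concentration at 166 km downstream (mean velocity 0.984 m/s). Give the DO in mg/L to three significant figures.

Travel time t = x/v = 166 km / (0.984 m/s) = 166000 m / 0.984 m/s = 168700 s = 1.953 d.
k_d L₀/(k_r−k_d) = 0.124×46.8/(0.752−0.124) = 5.803/0.6280 = 9.241 mg/L.
e^(−k_d t) = e^(−0.124×1.953) = 0.7850; e^(−k_r t) = e^(−0.752×1.953) = 0.2303.
D = 9.241 × (0.7850 − 0.2303) + 4.21 × 0.2303 = 5.125 + 0.9696 = 6.095 mg/L.
DO = C_s − D = 10.5 − 6.095 = 4.405 mg/L.

DO ≈ 4.40 mg/L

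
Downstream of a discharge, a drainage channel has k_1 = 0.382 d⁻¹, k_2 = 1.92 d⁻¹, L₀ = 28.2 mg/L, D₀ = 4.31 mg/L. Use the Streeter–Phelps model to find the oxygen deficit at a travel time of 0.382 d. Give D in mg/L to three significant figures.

k_1 L₀/(k_2−k_1) = 0.382×28.2/(1.92−0.382) = 10.77/1.538 = 7.004 mg/L.
e^(−k_1 t) = e^(−0.382×0.3820) = 0.8642; e^(−k_2 t) = e^(−1.92×0.3820) = 0.4803.
D = 7.004 × (0.8642 − 0.4803) + 4.31 × 0.4803 = 2.689 + 2.070 = 4.759 mg/L.

D ≈ 4.76 mg/L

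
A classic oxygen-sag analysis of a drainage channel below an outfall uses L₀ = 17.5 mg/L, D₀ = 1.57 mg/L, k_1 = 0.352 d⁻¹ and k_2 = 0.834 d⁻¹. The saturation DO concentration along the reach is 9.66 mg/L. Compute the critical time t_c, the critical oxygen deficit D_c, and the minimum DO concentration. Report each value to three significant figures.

At the critical point dD/dt = 0, so k_1 L₀ e^(−k_1 t) = k_2 D. Substituting D(t) from the Streeter–Phelps equation and solving for t gives
t_c = ln[(k_2/k_1)(1 − D₀(k_2−k_1)/(k_1 L₀))] / (k_2−k_1).
Here k_2−k_1 = 0.4820 d⁻¹ and 1 − D₀(k_2−k_1)/(k_1 L₀) = 1 − 1.57×0.4820/(0.352×17.5) = 0.8772, so
t_c = ln(2.369 × 0.8772) / 0.4820 = 0.7315 / 0.4820 = 1.518 d.
L(t_c) = L₀ e^(−k_1 t_c) = 17.5 × 0.5861 = 10.26 mg/L, and at the critical point k_2 D_c = k_1 L, so D_c = (0.352/0.834) × 10.26 = 4.329 mg/L.
Minimum DO = C_s − D_c = 9.66 − 4.329 = 5.331 mg/L.

t_c ≈ 1.52 d; D_c ≈ 4.33 mg/L; min DO ≈ 5.33 mg/L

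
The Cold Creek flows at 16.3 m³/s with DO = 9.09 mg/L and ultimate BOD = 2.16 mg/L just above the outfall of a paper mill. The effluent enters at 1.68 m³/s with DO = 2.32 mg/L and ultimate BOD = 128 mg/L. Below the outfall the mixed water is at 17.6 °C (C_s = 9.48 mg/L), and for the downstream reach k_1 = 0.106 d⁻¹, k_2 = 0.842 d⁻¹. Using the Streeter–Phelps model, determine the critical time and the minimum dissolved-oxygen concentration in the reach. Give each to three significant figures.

Mixed DO = (16.3×9.09 + 1.68×2.32)/(16.3+1.68) = 152.1/17.98 = 8.457 mg/L.
Mixed L₀ = (16.3×2.16 + 1.68×128)/(17.98) = 250.2/17.98 = 13.92 mg/L.
Initial deficit D₀ = C_s − DO₀ = 9.48 − 8.457 = 1.023 mg/L.
t_c = (1/0.7360) ln[(0.842/0.106)(1 − 1.023×0.7360/(0.106×13.92))] = 1.359 × ln(3.891) = 1.846 d.
D_c = (0.106/0.842) × 13.92 × e^(−0.106×1.846) = 0.1259 × 13.92 × 0.8223 = 1.441 mg/L.
Minimum DO = 9.48 − 1.441 = 8.039 mg/L.

t_c ≈ 1.85 d; minimum DO ≈ 8.04 mg/L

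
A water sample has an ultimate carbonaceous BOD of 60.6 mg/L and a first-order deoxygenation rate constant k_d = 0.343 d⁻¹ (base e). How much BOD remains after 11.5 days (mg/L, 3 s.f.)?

L_t = L₀ e^(−k_d t) = 60.6 × e^(−0.343×11.5) = 60.6 × 0.01936 = 1.173 mg/L.

L ≈ 1.17 mg/L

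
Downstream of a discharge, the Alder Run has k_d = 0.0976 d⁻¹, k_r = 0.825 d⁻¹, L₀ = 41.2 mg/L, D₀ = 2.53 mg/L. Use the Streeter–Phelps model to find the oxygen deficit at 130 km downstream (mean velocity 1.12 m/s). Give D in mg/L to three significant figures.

D ≈ 3.86 mg/L

Travel time t = x/v = 130 km / (1.12 m/s) = 130000 m / 1.12 m/s = 116100 s = 1.343 d.
k_d L₀/(k_r−k_d) = 0.0976×41.2/(0.825−0.0976) = 4.021/0.7274 = 5.528 mg/L.
e^(−k_d t) = e^(−0.0976×1.343) = 0.8771; e^(−k_r t) = e^(−0.825×1.343) = 0.3301.
D = 5.528 × (0.8771 − 0.3301) + 2.53 × 0.3301 = 3.024 + 0.8352 = 3.859 mg/L.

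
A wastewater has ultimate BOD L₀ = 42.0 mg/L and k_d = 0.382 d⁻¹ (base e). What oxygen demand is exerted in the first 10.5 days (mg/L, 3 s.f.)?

y_t = L₀(1 − e^(−k_d t)) = 42.0 × (1 − e^(−0.382×10.5))
= 42.0 × (1 − 0.01812) = 42.0 × 0.9819 = 41.24 mg/L.

y ≈ 41.2 mg/L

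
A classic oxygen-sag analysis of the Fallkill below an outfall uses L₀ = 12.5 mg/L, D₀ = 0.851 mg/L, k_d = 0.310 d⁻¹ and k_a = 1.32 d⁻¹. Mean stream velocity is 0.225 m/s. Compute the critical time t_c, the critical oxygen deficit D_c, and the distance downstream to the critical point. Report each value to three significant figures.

t_c ≈ 1.19 d; D_c ≈ 2.03 mg/L; x_c ≈ 23.1 km

At the critical point dD/dt = 0, so k_d L₀ e^(−k_d t) = k_a D. Substituting D(t) from the Streeter–Phelps equation and solving for t gives
t_c = ln[(k_a/k_d)(1 − D₀(k_a−k_d)/(k_d L₀))] / (k_a−k_d).
Here k_a−k_d = 1.010 d⁻¹ and 1 − D₀(k_a−k_d)/(k_d L₀) = 1 − 0.851×1.010/(0.310×12.5) = 0.7782, so
t_c = ln(4.258 × 0.7782) / 1.010 = 1.198 / 1.010 = 1.186 d.
L(t_c) = L₀ e^(−k_d t_c) = 12.5 × 0.6923 = 8.654 mg/L, and at the critical point k_a D_c = k_d L, so D_c = (0.310/1.32) × 8.654 = 2.032 mg/L.
x_c = v t_c = 0.225 m/s × 1.186 d × 86400 s/d = 23060 m ≈ 23.1 km.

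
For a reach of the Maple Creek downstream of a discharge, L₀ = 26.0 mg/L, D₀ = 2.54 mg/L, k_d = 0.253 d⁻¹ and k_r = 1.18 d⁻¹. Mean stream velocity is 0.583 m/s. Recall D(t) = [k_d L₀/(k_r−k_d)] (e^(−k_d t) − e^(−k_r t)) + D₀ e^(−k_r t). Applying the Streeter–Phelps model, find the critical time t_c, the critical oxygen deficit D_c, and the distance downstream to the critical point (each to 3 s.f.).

t_c ≈ 1.18 d; D_c ≈ 4.13 mg/L; x_c ≈ 59.6 km

t_c = [1/(k_r−k_d)] ln[(k_r/k_d)(1 − D₀(k_r−k_d)/(k_d L₀))]
= [1/(1.18−0.253)] ln[(1.18/0.253)(1 − 2.54×0.9270/(0.253×26.0))]
= (1/0.9270) ln[4.664 × 0.6421] = 1.079 × ln(2.995) = 1.079 × 1.097 = 1.183 d.
D_c = (k_d/k_r) L₀ e^(−k_d t_c) = (0.253/1.18) × 26.0 × e^(−0.253×1.183) = 0.2144 × 26.0 × 0.7413 = 4.132 mg/L.
x_c = v t_c = 0.583 m/s × 1.183 d × 86400 s/d = 59600 m ≈ 59.6 km.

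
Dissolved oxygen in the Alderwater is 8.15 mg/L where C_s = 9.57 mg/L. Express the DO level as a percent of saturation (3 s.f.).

% saturation = C/C_s × 100 = 8.15/9.57 × 100 = 85.2 %.

85.2 % saturation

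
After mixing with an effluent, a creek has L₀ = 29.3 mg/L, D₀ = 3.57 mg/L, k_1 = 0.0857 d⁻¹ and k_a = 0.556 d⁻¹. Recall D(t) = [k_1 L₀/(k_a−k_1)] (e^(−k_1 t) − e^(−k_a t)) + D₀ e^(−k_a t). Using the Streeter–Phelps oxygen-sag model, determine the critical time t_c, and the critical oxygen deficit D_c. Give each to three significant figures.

t_c ≈ 1.63 d; D_c ≈ 3.93 mg/L

At the critical point dD/dt = 0, so k_1 L₀ e^(−k_1 t) = k_a D. Substituting D(t) from the Streeter–Phelps equation and solving for t gives
t_c = ln[(k_a/k_1)(1 − D₀(k_a−k_1)/(k_1 L₀))] / (k_a−k_1).
Here k_a−k_1 = 0.4703 d⁻¹ and 1 − D₀(k_a−k_1)/(k_1 L₀) = 1 − 3.57×0.4703/(0.0857×29.3) = 0.3314, so
t_c = ln(6.488 × 0.3314) / 0.4703 = 0.7654 / 0.4703 = 1.627 d.
D_c = (k_1/k_a) L₀ e^(−k_1 t_c) = (0.0857/0.556) × 29.3 × e^(−0.0857×1.627) = 0.1541 × 29.3 × 0.8698 = 3.928 mg/L.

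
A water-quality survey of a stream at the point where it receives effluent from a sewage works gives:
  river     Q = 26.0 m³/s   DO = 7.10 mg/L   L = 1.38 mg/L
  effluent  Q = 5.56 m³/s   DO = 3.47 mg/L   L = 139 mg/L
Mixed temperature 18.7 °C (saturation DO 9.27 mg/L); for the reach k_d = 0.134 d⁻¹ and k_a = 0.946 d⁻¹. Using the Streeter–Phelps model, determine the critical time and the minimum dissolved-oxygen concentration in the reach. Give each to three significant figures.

t_c ≈ 1.06 d; minimum DO ≈ 6.12 mg/L

Mixed DO = (26.0×7.10 + 5.56×3.47)/(26.0+5.56) = 203.9/31.56 = 6.460 mg/L.
Mixed L₀ = (26.0×1.38 + 5.56×139)/(31.56) = 808.7/31.56 = 25.62 mg/L.
Initial deficit D₀ = C_s − DO₀ = 9.27 − 6.460 = 2.810 mg/L.
t_c = (1/0.8120) ln[(0.946/0.134)(1 − 2.810×0.8120/(0.134×25.62))] = 1.232 × ln(2.369) = 1.062 d.
D_c = (0.134/0.946) × 25.62 × e^(−0.134×1.062) = 0.1416 × 25.62 × 0.8673 = 3.148 mg/L.
Minimum DO = 9.27 − 3.148 = 6.122 mg/L.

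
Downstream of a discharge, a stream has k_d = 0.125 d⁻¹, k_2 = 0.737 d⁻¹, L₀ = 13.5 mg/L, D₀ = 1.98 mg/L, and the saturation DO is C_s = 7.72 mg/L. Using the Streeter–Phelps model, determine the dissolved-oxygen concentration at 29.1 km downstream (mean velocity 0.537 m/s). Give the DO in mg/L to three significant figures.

Travel time t = x/v = 29.1 km / (0.537 m/s) = 29100 m / 0.537 m/s = 54190 s = 0.6272 d.
k_d L₀/(k_2−k_d) = 0.125×13.5/(0.737−0.125) = 1.688/0.6120 = 2.757 mg/L.
e^(−k_d t) = e^(−0.125×0.6272) = 0.9246; e^(−k_2 t) = e^(−0.737×0.6272) = 0.6299.
D = 2.757 × (0.9246 − 0.6299) + 1.98 × 0.6299 = 0.8127 + 1.247 = 2.060 mg/L.
DO = C_s − D = 7.72 − 2.060 = 5.660 mg/L.

DO ≈ 5.66 mg/L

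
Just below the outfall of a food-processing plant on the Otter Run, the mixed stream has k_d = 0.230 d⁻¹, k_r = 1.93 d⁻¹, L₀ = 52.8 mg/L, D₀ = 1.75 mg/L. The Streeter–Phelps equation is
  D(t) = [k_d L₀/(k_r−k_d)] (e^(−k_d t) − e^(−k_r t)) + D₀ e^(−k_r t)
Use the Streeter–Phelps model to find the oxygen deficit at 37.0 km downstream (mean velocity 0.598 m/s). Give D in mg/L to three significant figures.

D ≈ 4.70 mg/L

Travel time t = x/v = 37.0 km / (0.598 m/s) = 37000 m / 0.598 m/s = 61870 s = 0.7161 d.
k_d L₀/(k_r−k_d) = 0.230×52.8/(1.93−0.230) = 12.14/1.700 = 7.144 mg/L.
e^(−k_d t) = e^(−0.230×0.7161) = 0.8481; e^(−k_r t) = e^(−1.93×0.7161) = 0.2510.
D = 7.144 × (0.8481 − 0.2510) + 1.75 × 0.2510 = 4.265 + 0.4393 = 4.705 mg/L.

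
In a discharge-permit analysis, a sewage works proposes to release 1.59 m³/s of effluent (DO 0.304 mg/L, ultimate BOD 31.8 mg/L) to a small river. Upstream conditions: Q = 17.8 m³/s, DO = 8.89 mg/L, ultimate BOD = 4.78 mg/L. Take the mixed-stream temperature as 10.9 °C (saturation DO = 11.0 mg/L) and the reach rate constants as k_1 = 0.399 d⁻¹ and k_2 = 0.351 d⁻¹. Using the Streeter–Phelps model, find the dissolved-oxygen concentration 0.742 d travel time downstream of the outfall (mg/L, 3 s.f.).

Mixed DO = (17.8×8.89 + 1.59×0.304)/(17.8+1.59) = 158.7/19.39 = 8.186 mg/L.
Mixed L₀ = (17.8×4.78 + 1.59×31.8)/(19.39) = 135.6/19.39 = 6.996 mg/L.
Initial deficit D₀ = C_s − DO₀ = 11.0 − 8.186 = 2.814 mg/L.
D(0.742) = [0.399×6.996/(0.351−0.399)](e^(−0.399×0.742) − e^(−0.351×0.742)) + 2.814 e^(−0.351×0.742)
= -58.15 × (0.7437 − 0.7707) + 2.814 × 0.7707 = 3.737 mg/L.
DO = 11.0 − 3.737 = 7.263 mg/L.

DO ≈ 7.26 mg/L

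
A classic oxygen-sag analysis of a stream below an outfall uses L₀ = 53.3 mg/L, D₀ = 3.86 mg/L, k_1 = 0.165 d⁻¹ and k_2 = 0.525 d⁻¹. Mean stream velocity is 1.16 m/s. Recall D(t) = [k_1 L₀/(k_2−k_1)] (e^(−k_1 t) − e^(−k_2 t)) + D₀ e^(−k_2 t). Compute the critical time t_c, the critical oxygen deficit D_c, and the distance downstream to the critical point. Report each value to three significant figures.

With k_2/k_1 = 3.182 and 1 − D₀(k_2−k_1)/(k_1 L₀) = 0.8420,
t_c = ln(3.182 × 0.8420) / (0.525 − 0.165) = ln(2.679) / 0.3600 = 0.9855/0.3600 = 2.737 d.
D_c = (k_1/k_2) L₀ e^(−k_1 t_c) = (0.165/0.525) × 53.3 × e^(−0.165×2.737) = 0.3143 × 53.3 × 0.6366 = 10.66 mg/L.
x_c = v t_c = 1.16 m/s × 2.737 d × 86400 s/d = 274400 m ≈ 274 km.

t_c ≈ 2.74 d; D_c ≈ 10.7 mg/L; x_c ≈ 274 km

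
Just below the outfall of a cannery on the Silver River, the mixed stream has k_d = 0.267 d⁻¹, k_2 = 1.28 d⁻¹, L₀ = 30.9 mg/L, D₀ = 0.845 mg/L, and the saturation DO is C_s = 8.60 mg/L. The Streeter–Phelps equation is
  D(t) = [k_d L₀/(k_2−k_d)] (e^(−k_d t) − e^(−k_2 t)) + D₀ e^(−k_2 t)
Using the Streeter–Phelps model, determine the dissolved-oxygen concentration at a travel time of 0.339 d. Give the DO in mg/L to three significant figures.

DO ≈ 5.89 mg/L

k_d L₀/(k_2−k_d) = 0.267×30.9/(1.28−0.267) = 8.250/1.013 = 8.144 mg/L.
e^(−k_d t) = e^(−0.267×0.3390) = 0.9135; e^(−k_2 t) = e^(−1.28×0.3390) = 0.6480.
D = 8.144 × (0.9135 − 0.6480) + 0.845 × 0.6480 = 2.162 + 0.5475 = 2.710 mg/L.
DO = C_s − D = 8.60 − 2.710 = 5.890 mg/L.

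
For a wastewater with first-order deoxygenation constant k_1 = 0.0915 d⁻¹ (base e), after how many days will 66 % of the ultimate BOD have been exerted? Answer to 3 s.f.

y/L₀ = 1 − e^(−k_1 t) = 0.66 ⇒ e^(−k_1 t) = 0.340
t = −ln(0.340) / 0.0915 = 1.079 / 0.0915 = 11.79 d.

t ≈ 11.8 d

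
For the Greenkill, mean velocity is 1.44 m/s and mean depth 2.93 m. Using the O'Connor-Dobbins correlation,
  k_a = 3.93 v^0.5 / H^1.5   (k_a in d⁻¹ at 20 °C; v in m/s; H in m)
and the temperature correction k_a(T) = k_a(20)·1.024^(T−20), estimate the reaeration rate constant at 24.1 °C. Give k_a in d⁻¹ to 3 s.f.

k_a(20) = 3.93 × 1.44^0.5 / 2.93^1.5 = 3.93 × 1.200 / 5.015 = 0.9403 d⁻¹.
k_a(24.1) = 0.9403 × 1.024^(24.1−20) = 0.9403 × 1.102 = 1.036 d⁻¹.

k_a ≈ 1.04 d⁻¹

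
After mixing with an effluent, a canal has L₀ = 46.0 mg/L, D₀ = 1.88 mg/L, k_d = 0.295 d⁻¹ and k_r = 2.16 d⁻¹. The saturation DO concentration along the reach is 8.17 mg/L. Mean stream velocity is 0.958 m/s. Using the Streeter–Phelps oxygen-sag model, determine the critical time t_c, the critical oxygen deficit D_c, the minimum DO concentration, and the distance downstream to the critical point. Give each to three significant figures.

At the critical point dD/dt = 0, so k_d L₀ e^(−k_d t) = k_r D. Substituting D(t) from the Streeter–Phelps equation and solving for t gives
t_c = ln[(k_r/k_d)(1 − D₀(k_r−k_d)/(k_d L₀))] / (k_r−k_d).
Here k_r−k_d = 1.865 d⁻¹ and 1 − D₀(k_r−k_d)/(k_d L₀) = 1 − 1.88×1.865/(0.295×46.0) = 0.7416, so
t_c = ln(7.322 × 0.7416) / 1.865 = 1.692 / 1.865 = 0.9072 d.
D_c = (k_d/k_r) L₀ e^(−k_d t_c) = (0.295/2.16) × 46.0 × e^(−0.295×0.9072) = 0.1366 × 46.0 × 0.7652 = 4.807 mg/L.
Minimum DO = C_s − D_c = 8.17 − 4.807 = 3.363 mg/L.
x_c = v t_c = 0.958 m/s × 0.9072 d × 86400 s/d = 75090 m ≈ 75.1 km.

t_c ≈ 0.907 d; D_c ≈ 4.81 mg/L; min DO ≈ 3.36 mg/L; x_c ≈ 75.1 km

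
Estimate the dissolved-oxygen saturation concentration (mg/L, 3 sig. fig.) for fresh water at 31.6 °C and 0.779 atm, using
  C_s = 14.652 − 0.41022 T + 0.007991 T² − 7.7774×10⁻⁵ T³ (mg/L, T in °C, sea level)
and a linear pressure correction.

At sea level: C_s = 14.652 − 0.41022×31.6 + 0.007991×31.6² − 7.7774×10⁻⁵×31.6³ = 7.214 mg/L.
Pressure correction: C_s' = 7.214 × 0.779 = 5.620 mg/L.

C_s ≈ 5.62 mg/L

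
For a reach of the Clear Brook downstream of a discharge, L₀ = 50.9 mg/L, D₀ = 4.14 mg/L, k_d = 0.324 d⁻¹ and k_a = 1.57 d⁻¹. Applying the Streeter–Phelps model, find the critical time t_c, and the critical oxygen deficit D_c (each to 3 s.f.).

t_c ≈ 0.965 d; D_c ≈ 7.68 mg/L

With k_a/k_d = 4.846 and 1 − D₀(k_a−k_d)/(k_d L₀) = 0.6872,
t_c = ln(4.846 × 0.6872) / (1.57 − 0.324) = ln(3.330) / 1.246 = 1.203/1.246 = 0.9655 d.
L(t_c) = L₀ e^(−k_d t_c) = 50.9 × 0.7314 = 37.23 mg/L, and at the critical point k_a D_c = k_d L, so D_c = (0.324/1.57) × 37.23 = 7.683 mg/L.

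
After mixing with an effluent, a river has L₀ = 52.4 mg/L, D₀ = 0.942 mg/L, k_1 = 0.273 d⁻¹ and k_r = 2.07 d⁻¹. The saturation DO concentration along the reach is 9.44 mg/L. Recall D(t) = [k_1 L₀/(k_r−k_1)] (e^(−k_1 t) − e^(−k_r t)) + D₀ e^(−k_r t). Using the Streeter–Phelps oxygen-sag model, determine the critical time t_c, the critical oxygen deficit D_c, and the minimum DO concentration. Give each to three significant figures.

With k_r/k_1 = 7.582 and 1 − D₀(k_r−k_1)/(k_1 L₀) = 0.8817,
t_c = ln(7.582 × 0.8817) / (2.07 − 0.273) = ln(6.685) / 1.797 = 1.900/1.797 = 1.057 d.
L(t_c) = L₀ e^(−k_1 t_c) = 52.4 × 0.7493 = 39.26 mg/L, and at the critical point k_r D_c = k_1 L, so D_c = (0.273/2.07) × 39.26 = 5.178 mg/L.
Minimum DO = C_s − D_c = 9.44 − 5.178 = 4.262 mg/L.

t_c ≈ 1.06 d; D_c ≈ 5.18 mg/L; min DO ≈ 4.26 mg/L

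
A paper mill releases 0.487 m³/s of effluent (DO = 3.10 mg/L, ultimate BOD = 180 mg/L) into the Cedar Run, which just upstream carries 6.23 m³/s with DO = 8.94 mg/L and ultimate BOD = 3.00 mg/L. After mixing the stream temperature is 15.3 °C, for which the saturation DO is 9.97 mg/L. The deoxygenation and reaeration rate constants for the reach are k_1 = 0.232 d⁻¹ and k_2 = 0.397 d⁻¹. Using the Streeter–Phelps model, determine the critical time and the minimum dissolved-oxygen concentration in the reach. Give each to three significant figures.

Mixed DO = (6.23×8.94 + 0.487×3.10)/(6.23+0.487) = 57.21/6.717 = 8.517 mg/L.
Mixed L₀ = (6.23×3.00 + 0.487×180)/(6.717) = 106.3/6.717 = 15.83 mg/L.
Initial deficit D₀ = C_s − DO₀ = 9.97 − 8.517 = 1.453 mg/L.
t_c = (1/0.1650) ln[(0.397/0.232)(1 − 1.453×0.1650/(0.232×15.83))] = 6.061 × ln(1.599) = 2.847 d.
D_c = (0.232/0.397) × 15.83 × e^(−0.232×2.847) = 0.5844 × 15.83 × 0.5166 = 4.780 mg/L.
Minimum DO = 9.97 − 4.780 = 5.190 mg/L.

t_c ≈ 2.85 d; minimum DO ≈ 5.19 mg/L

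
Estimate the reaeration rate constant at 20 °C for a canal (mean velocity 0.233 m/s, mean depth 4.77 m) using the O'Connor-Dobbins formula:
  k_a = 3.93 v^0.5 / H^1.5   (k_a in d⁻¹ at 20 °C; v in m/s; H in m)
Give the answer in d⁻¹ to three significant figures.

k_a = 3.93 × 0.233^0.5 / 4.77^1.5 = 3.93 × 0.4827 / 10.42 = 0.1821 d⁻¹.

k_a ≈ 0.182 d⁻¹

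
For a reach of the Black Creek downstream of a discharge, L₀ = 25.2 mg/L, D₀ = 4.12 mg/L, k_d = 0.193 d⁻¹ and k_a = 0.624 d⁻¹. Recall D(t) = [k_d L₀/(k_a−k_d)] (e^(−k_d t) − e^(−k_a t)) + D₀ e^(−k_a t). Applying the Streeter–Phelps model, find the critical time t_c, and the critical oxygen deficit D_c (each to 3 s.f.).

t_c = [1/(k_a−k_d)] ln[(k_a/k_d)(1 − D₀(k_a−k_d)/(k_d L₀))]
= [1/(0.624−0.193)] ln[(0.624/0.193)(1 − 4.12×0.4310/(0.193×25.2))]
= (1/0.4310) ln[3.233 × 0.6349] = 2.320 × ln(2.053) = 2.320 × 0.7192 = 1.669 d.
L(t_c) = L₀ e^(−k_d t_c) = 25.2 × 0.7247 = 18.26 mg/L, and at the critical point k_a D_c = k_d L, so D_c = (0.193/0.624) × 18.26 = 5.648 mg/L.

t_c ≈ 1.67 d; D_c ≈ 5.65 mg/L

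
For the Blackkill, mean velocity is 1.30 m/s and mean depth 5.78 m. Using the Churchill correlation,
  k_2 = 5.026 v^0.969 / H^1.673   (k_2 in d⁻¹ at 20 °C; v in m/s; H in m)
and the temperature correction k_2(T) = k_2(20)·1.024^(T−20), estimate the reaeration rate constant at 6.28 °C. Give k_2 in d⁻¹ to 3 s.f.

k_2 ≈ 0.249 d⁻¹

k_2(20) = 5.026 × 1.30^0.969 / 5.78^1.673 = 5.026 × 1.289 / 18.82 = 0.3443 d⁻¹.
k_2(6.28) = 0.3443 × 1.024^(6.28−20) = 0.3443 × 0.7222 = 0.2487 d⁻¹.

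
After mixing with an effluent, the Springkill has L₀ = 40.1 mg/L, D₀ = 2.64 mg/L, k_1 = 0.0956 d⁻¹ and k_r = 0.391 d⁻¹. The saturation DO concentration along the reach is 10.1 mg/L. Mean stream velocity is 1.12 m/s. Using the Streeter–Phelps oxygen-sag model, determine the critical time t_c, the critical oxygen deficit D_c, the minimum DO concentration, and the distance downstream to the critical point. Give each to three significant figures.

t_c ≈ 4.00 d; D_c ≈ 6.69 mg/L; min DO ≈ 3.41 mg/L; x_c ≈ 387 km

t_c = [1/(k_r−k_1)] ln[(k_r/k_1)(1 − D₀(k_r−k_1)/(k_1 L₀))]
= [1/(0.391−0.0956)] ln[(0.391/0.0956)(1 − 2.64×0.2954/(0.0956×40.1))]
= (1/0.2954) ln[4.090 × 0.7966] = 3.385 × ln(3.258) = 3.385 × 1.181 = 3.998 d.
D_c = (k_1/k_r) L₀ e^(−k_1 t_c) = (0.0956/0.391) × 40.1 × e^(−0.0956×3.998) = 0.2445 × 40.1 × 0.6823 = 6.690 mg/L.
Minimum DO = C_s − D_c = 10.1 − 6.690 = 3.410 mg/L.
x_c = v t_c = 1.12 m/s × 3.998 d × 86400 s/d = 386900 m ≈ 387 km.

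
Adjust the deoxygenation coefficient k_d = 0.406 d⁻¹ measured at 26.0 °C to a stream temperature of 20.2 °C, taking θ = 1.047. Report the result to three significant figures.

k_d ≈ 0.311 d⁻¹

k_d(T₂) = k_d(T₁) · θ^(T₂−T₁) = 0.406 × 1.047^(20.2−26.0)
= 0.406 × 1.047^-5.80 = 0.406 × 0.7661 = 0.3111 d⁻¹.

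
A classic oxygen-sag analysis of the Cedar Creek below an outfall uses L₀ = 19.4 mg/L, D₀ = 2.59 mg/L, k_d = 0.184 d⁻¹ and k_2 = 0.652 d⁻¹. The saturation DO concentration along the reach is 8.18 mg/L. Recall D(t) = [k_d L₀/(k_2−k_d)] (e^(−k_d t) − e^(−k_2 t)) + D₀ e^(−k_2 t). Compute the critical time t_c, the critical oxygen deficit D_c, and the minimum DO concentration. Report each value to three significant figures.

At the critical point dD/dt = 0, so k_d L₀ e^(−k_d t) = k_2 D. Substituting D(t) from the Streeter–Phelps equation and solving for t gives
t_c = ln[(k_2/k_d)(1 − D₀(k_2−k_d)/(k_d L₀))] / (k_2−k_d).
Here k_2−k_d = 0.4680 d⁻¹ and 1 − D₀(k_2−k_d)/(k_d L₀) = 1 − 2.59×0.4680/(0.184×19.4) = 0.6604, so
t_c = ln(3.543 × 0.6604) / 0.4680 = 0.8502 / 0.4680 = 1.817 d.
L(t_c) = L₀ e^(−k_d t_c) = 19.4 × 0.7158 = 13.89 mg/L, and at the critical point k_2 D_c = k_d L, so D_c = (0.184/0.652) × 13.89 = 3.919 mg/L.
Minimum DO = C_s − D_c = 8.18 − 3.919 = 4.261 mg/L.

t_c ≈ 1.82 d; D_c ≈ 3.92 mg/L; min DO ≈ 4.26 mg/L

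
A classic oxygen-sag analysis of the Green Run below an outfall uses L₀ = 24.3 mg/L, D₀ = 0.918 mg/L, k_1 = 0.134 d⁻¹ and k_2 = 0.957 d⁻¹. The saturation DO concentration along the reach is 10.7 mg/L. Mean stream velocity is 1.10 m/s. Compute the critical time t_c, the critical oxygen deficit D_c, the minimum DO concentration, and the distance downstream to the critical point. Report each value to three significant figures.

t_c ≈ 2.07 d; D_c ≈ 2.58 mg/L; min DO ≈ 8.12 mg/L; x_c ≈ 197 km

With k_2/k_1 = 7.142 and 1 − D₀(k_2−k_1)/(k_1 L₀) = 0.7680,
t_c = ln(7.142 × 0.7680) / (0.957 − 0.134) = ln(5.485) / 0.8230 = 1.702/0.8230 = 2.068 d.
L(t_c) = L₀ e^(−k_1 t_c) = 24.3 × 0.7580 = 18.42 mg/L, and at the critical point k_2 D_c = k_1 L, so D_c = (0.134/0.957) × 18.42 = 2.579 mg/L.
Minimum DO = C_s − D_c = 10.7 − 2.579 = 8.121 mg/L.
x_c = v t_c = 1.10 m/s × 2.068 d × 86400 s/d = 196500 m ≈ 197 km.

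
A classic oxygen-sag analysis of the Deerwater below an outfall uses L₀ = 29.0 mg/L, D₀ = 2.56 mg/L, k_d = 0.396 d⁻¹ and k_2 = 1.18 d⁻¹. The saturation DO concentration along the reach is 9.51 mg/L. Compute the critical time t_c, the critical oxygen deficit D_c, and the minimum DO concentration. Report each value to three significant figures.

t_c ≈ 1.15 d; D_c ≈ 6.18 mg/L; min DO ≈ 3.33 mg/L

With k_2/k_d = 2.980 and 1 − D₀(k_2−k_d)/(k_d L₀) = 0.8252,
t_c = ln(2.980 × 0.8252) / (1.18 − 0.396) = ln(2.459) / 0.7840 = 0.8998/0.7840 = 1.148 d.
D_c = (k_d/k_2) L₀ e^(−k_d t_c) = (0.396/1.18) × 29.0 × e^(−0.396×1.148) = 0.3356 × 29.0 × 0.6348 = 6.178 mg/L.
Minimum DO = C_s − D_c = 9.51 − 6.178 = 3.332 mg/L.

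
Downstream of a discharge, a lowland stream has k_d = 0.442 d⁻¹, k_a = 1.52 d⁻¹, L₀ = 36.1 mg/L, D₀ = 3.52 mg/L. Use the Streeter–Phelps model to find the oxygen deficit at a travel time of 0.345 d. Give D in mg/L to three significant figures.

D ≈ 6.03 mg/L

k_d L₀/(k_a−k_d) = 0.442×36.1/(1.52−0.442) = 15.96/1.078 = 14.80 mg/L.
e^(−k_d t) = e^(−0.442×0.3450) = 0.8586; e^(−k_a t) = e^(−1.52×0.3450) = 0.5919.
D = 14.80 × (0.8586 − 0.5919) + 3.52 × 0.5919 = 3.947 + 2.084 = 6.030 mg/L.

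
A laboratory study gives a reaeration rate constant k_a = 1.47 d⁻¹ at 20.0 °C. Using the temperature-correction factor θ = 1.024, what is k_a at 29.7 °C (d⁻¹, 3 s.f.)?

k_a(T₂) = k_a(T₁) · θ^(T₂−T₁) = 1.47 × 1.024^(29.7−20.0)
= 1.47 × 1.024^9.70 = 1.47 × 1.259 = 1.850 d⁻¹.

k_a ≈ 1.85 d⁻¹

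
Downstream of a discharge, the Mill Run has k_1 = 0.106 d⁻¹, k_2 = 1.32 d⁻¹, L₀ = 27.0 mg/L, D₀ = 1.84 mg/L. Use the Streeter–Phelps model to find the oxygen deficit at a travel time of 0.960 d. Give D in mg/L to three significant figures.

k_1 L₀/(k_2−k_1) = 0.106×27.0/(1.32−0.106) = 2.862/1.214 = 2.357 mg/L.
e^(−k_1 t) = e^(−0.106×0.9600) = 0.9032; e^(−k_2 t) = e^(−1.32×0.9600) = 0.2816.
D = 2.357 × (0.9032 − 0.2816) + 1.84 × 0.2816 = 1.465 + 0.5182 = 1.984 mg/L.

D ≈ 1.98 mg/L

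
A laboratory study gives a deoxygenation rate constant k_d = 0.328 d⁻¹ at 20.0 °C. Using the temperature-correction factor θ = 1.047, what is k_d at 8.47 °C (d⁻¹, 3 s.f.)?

k_d ≈ 0.193 d⁻¹

k_d(T₂) = k_d(T₁) · θ^(T₂−T₁) = 0.328 × 1.047^(8.47−20.0)
= 0.328 × 1.047^-11.5 = 0.328 × 0.5889 = 0.1931 d⁻¹.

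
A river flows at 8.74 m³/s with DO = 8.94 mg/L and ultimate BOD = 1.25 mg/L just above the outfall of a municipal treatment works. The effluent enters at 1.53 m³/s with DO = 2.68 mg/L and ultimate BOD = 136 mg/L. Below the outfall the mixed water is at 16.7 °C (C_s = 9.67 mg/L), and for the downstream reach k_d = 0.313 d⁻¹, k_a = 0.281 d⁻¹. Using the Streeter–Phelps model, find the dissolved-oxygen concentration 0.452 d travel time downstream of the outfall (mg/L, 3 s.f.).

DO ≈ 5.57 mg/L

Mixed DO = (8.74×8.94 + 1.53×2.68)/(8.74+1.53) = 82.24/10.27 = 8.007 mg/L.
Mixed L₀ = (8.74×1.25 + 1.53×136)/(10.27) = 219.0/10.27 = 21.32 mg/L.
Initial deficit D₀ = C_s − DO₀ = 9.67 − 8.007 = 1.663 mg/L.
D(0.452) = [0.313×21.32/(0.281−0.313)](e^(−0.313×0.452) − e^(−0.281×0.452)) + 1.663 e^(−0.281×0.452)
= -208.6 × (0.8681 − 0.8807) + 1.663 × 0.8807 = 4.102 mg/L.
DO = 9.67 − 4.102 = 5.568 mg/L.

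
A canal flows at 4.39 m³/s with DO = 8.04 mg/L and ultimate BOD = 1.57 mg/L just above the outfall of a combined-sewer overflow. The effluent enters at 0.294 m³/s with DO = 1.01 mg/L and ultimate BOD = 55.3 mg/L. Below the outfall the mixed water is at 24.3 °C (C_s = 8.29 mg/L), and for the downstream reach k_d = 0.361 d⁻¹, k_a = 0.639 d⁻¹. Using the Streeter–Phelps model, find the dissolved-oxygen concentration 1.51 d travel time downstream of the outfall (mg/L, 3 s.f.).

Mixed DO = (4.39×8.04 + 0.294×1.01)/(4.39+0.294) = 35.59/4.684 = 7.599 mg/L.
Mixed L₀ = (4.39×1.57 + 0.294×55.3)/(4.684) = 23.15/4.684 = 4.942 mg/L.
Initial deficit D₀ = C_s − DO₀ = 8.29 − 7.599 = 0.6913 mg/L.
D(1.51) = [0.361×4.942/(0.639−0.361)](e^(−0.361×1.51) − e^(−0.639×1.51)) + 0.6913 e^(−0.639×1.51)
= 6.418 × (0.5798 − 0.3810) + 0.6913 × 0.3810 = 1.539 mg/L.
DO = 8.29 − 1.539 = 6.751 mg/L.

DO ≈ 6.75 mg/L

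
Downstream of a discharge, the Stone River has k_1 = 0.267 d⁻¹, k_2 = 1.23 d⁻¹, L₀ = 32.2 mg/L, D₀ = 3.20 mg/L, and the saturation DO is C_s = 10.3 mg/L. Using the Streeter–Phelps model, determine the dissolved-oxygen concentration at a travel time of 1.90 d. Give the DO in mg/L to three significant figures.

DO ≈ 5.48 mg/L

k_1 L₀/(k_2−k_1) = 0.267×32.2/(1.23−0.267) = 8.597/0.9630 = 8.928 mg/L.
e^(−k_1 t) = e^(−0.267×1.900) = 0.6021; e^(−k_2 t) = e^(−1.23×1.900) = 0.09662.
D = 8.928 × (0.6021 − 0.09662) + 3.20 × 0.09662 = 4.513 + 0.3092 = 4.822 mg/L.
DO = C_s − D = 10.3 − 4.822 = 5.478 mg/L.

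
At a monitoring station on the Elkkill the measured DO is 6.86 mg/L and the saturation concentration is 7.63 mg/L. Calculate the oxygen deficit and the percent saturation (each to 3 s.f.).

D = C_s − C = 7.63 − 6.86 = 0.770 mg/L.
% saturation = 6.86/7.63 × 100 = 89.9 %.

D ≈ 0.770 mg/L; 89.9 % saturation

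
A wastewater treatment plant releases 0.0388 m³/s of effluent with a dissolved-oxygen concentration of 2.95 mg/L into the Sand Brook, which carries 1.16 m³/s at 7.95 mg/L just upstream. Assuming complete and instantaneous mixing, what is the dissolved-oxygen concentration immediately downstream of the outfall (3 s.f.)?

7.79 mg/L

Flow-weighted mixing: C = (Q_r C_r + Q_w C_w)/(Q_r + Q_w)
= (1.16×7.95 + 0.0388×2.95)/(1.16 + 0.0388) = 9.336/1.199 = 7.788 mg/L.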